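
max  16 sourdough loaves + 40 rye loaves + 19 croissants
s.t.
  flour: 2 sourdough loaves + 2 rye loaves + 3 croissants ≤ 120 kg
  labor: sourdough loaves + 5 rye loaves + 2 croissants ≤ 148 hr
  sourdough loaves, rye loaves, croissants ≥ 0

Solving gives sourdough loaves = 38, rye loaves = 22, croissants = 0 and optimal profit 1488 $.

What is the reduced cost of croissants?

Check each constraint at x*: flour 120/120 (tight); labor 148/148 (tight).
The binding rows give the dual system: 2·y_flour + 1·y_labor = 16 and 2·y_flour + 5·y_labor = 40.
Solving: y_flour = 5, y_labor = 6.
Reduced cost of croissants: c₃ − yᵀa₃ = 19 − (5·3 + 6·2) = 19 − 27 = -8.

-8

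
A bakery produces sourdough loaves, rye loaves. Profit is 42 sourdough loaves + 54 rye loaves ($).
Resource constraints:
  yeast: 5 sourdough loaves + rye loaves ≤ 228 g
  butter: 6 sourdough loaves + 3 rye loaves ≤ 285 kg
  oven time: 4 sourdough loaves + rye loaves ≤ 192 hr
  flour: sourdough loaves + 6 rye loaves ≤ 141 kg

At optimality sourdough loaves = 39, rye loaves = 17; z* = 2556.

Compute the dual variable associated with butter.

6

Binding: butter and flour. Non-binding: yeast (16 unused), oven time (19 unused).
Slack constraints have shadow price 0 (complementary slackness).
The binding rows give the dual system: 6·y_butter + 1·y_flour = 42 and 3·y_butter + 6·y_flour = 54.
Solving: y_butter = 6, y_flour = 6.
Shadow price of butter = 6.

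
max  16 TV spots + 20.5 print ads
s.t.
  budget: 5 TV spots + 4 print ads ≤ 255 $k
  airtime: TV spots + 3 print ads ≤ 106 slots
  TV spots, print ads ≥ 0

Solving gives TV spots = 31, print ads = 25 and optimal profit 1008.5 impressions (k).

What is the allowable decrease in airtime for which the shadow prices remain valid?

Binding constraints: budget, airtime. The basis is B = [[5,4],[1,3]] with det 11.
Per unit decrease in airtime, x* moves by d = (0.3636, -0.4545).
The basis stays optimal until print ads reaches 0; allowable decrease = 55 slots.

55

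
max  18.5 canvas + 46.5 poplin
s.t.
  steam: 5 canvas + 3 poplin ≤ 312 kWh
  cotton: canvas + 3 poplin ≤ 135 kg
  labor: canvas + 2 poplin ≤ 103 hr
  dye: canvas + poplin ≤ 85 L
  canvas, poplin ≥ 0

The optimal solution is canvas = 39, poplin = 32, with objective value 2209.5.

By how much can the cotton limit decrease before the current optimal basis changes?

Binding constraints: cotton, labor. The basis is B = [[1,3],[1,2]] with det -1.
Per unit decrease in cotton, x* moves by d = (2, -1).
The basis stays optimal until steam becomes binding; allowable decrease = 3 kg.

3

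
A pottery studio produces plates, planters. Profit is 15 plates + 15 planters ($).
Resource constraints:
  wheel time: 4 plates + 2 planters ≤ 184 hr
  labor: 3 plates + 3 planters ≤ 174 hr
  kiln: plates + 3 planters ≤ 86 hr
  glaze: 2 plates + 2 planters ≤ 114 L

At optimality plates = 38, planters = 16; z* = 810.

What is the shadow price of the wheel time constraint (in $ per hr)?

3

At the optimum: wheel time uses 184 of 184 (binding); labor uses 162 of 174 (slack = 12); kiln uses 86 of 86 (binding); glaze uses 108 of 114 (slack = 6).
By complementary slackness, y = 0 for the non-binding constraints.
From A_Bᵀ y = c: 4·y_wheel time + 1·y_kiln = 15; 2·y_wheel time + 3·y_kiln = 15.
→ y_wheel time = 3 and y_kiln = 3.
Shadow price of wheel time = 3.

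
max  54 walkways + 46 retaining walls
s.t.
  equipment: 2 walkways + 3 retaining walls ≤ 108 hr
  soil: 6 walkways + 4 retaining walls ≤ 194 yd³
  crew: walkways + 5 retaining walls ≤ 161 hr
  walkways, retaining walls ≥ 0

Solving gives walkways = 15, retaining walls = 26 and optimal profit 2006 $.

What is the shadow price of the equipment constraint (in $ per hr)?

At the optimum: equipment uses 108 of 108 (binding); soil uses 194 of 194 (binding); crew uses 145 of 161 (slack = 16).
By complementary slackness, y = 0 for the non-binding constraint.
The binding rows give the dual system: 2·y_equipment + 6·y_soil = 54 and 3·y_equipment + 4·y_soil = 46.
→ y_equipment = 6 and y_soil = 7.
Shadow price of equipment = 6.

6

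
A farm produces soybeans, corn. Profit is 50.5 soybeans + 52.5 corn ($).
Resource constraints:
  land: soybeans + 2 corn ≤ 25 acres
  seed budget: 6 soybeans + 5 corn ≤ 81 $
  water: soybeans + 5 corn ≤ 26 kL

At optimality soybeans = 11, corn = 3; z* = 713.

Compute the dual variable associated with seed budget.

Binding: seed budget and water. Non-binding: land (8 unused).
Since land is not tight, its dual is 0.
From A_Bᵀ y = c: 6·y_seed budget + 1·y_water = 50.5; 5·y_seed budget + 5·y_water = 52.5.
Solving: y_seed budget = 8, y_water = 2.5.
Shadow price of seed budget = 8.

8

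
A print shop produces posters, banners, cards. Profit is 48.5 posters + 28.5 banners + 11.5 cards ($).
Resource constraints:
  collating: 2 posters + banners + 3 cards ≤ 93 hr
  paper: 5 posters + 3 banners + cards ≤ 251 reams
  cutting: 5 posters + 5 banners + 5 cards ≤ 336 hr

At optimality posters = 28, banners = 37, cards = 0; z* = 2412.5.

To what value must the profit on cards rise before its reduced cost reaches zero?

At the optimum: collating uses 93 of 93 (binding); paper uses 251 of 251 (binding); cutting uses 325 of 336 (slack = 11).
Slack constraints have shadow price 0 (complementary slackness).
Dual feasibility on the basic columns requires 2·y_collating + 5·y_paper = 48.5, 1·y_collating + 3·y_paper = 28.5.
Solving: y_collating = 3, y_paper = 8.5.
cards enters the basis when its profit ≥ yᵀa₃ = 3·3 + 8.5·1 = 17.5.

17.5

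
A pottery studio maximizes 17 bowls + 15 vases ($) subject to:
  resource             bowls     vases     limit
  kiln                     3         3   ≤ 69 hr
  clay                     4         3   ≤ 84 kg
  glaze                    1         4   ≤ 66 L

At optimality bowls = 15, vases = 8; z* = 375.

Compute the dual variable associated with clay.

At the optimum: kiln uses 69 of 69 (binding); clay uses 84 of 84 (binding); glaze uses 47 of 66 (slack = 19).
Slack constraints have shadow price 0 (complementary slackness).
Dual feasibility on the basic columns requires 3·y_kiln + 4·y_clay = 17, 3·y_kiln + 3·y_clay = 15.
This yields shadow prices y_kiln = 3, y_clay = 2.
Shadow price of clay = 2.

2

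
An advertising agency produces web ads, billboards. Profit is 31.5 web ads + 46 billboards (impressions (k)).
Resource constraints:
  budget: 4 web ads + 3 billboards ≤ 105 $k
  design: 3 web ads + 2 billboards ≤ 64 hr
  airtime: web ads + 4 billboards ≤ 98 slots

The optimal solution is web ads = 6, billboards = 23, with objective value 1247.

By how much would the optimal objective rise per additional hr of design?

8

Check each constraint at x*: budget 93/105 (slack 12); design 64/64 (tight); airtime 98/98 (tight).
Slack constraints have shadow price 0 (complementary slackness).
From A_Bᵀ y = c: 3·y_design + 1·y_airtime = 31.5; 2·y_design + 4·y_airtime = 46.
→ y_design = 8 and y_airtime = 7.5.
Shadow price of design = 8.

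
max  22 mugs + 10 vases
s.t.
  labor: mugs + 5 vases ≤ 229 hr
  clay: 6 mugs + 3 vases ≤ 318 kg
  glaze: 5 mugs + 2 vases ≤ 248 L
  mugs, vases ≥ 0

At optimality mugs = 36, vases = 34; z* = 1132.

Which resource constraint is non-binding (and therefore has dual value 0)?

labor

labor: 206/229 (slack 23)
clay: 318/318 (binding)
glaze: 248/248 (binding)
By complementary slackness, a constraint with positive slack has shadow price 0 → labor.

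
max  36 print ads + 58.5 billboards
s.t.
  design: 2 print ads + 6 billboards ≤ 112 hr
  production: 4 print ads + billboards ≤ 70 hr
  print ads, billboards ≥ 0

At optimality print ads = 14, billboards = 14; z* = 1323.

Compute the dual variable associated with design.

9

At the optimum: design uses 112 of 112 (binding); production uses 70 of 70 (binding).
The binding rows give the dual system: 2·y_design + 4·y_production = 36 and 6·y_design + 1·y_production = 58.5.
→ y_design = 9 and y_production = 4.5.
Shadow price of design = 9.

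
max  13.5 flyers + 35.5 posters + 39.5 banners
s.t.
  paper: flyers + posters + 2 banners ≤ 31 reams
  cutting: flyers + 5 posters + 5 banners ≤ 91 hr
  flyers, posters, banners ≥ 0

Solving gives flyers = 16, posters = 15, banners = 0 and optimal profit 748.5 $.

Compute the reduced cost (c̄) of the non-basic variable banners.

-4

At the optimum: paper uses 31 of 31 (binding); cutting uses 91 of 91 (binding).
Dual feasibility on the basic columns requires 1·y_paper + 1·y_cutting = 13.5, 1·y_paper + 5·y_cutting = 35.5.
Solving: y_paper = 8, y_cutting = 5.5.
Reduced cost of banners: c₃ − yᵀa₃ = 39.5 − (8·2 + 5.5·5) = 39.5 − 43.5 = -4.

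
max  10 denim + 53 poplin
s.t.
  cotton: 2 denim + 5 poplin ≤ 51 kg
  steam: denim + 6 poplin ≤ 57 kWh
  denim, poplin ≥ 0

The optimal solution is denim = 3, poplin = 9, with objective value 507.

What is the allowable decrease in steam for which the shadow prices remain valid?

31.5

Binding constraints: cotton, steam. The basis is B = [[2,5],[1,6]] with det 7.
Per unit decrease in steam, x* moves by d = (0.7143, -0.2857).
The basis stays optimal until poplin reaches 0; allowable decrease = 31.5 kWh.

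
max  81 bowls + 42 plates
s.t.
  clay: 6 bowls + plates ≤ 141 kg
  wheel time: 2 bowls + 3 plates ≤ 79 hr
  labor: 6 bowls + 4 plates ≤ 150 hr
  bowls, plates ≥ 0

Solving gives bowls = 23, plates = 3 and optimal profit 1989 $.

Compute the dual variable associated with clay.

4

Check each constraint at x*: clay 141/141 (tight); wheel time 55/79 (slack 24); labor 150/150 (tight).
By complementary slackness, y = 0 for the non-binding constraint.
Dual feasibility on the basic columns requires 6·y_clay + 6·y_labor = 81, 1·y_clay + 4·y_labor = 42.
Solving: y_clay = 4, y_labor = 9.5.
Shadow price of clay = 4.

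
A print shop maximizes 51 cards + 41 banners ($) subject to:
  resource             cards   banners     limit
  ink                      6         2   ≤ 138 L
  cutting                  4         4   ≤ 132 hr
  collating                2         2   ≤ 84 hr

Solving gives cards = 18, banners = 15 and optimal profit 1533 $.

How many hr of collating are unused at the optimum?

18

collating used = 2·18 + 2·15 = 66; slack = 84 − 66 = 18.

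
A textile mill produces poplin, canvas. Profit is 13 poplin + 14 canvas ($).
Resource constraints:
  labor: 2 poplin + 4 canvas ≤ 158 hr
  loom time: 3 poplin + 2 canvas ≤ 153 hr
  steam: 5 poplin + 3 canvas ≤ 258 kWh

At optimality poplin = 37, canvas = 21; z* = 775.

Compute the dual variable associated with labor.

Binding: labor and loom time. Non-binding: steam (10 unused).
Slack constraints have shadow price 0 (complementary slackness).
Dual feasibility on the basic columns requires 2·y_labor + 3·y_loom time = 13, 4·y_labor + 2·y_loom time = 14.
This yields shadow prices y_labor = 2, y_loom time = 3.
Shadow price of labor = 2.

2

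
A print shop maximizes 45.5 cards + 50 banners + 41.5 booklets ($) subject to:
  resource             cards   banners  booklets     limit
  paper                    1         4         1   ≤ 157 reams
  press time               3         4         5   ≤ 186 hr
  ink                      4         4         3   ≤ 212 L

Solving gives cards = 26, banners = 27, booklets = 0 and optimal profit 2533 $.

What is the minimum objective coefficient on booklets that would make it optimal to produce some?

Binding: press time and ink. Non-binding: paper (23 unused).
Since paper is not tight, its dual is 0.
From A_Bᵀ y = c: 3·y_press time + 4·y_ink = 45.5; 4·y_press time + 4·y_ink = 50.
This yields shadow prices y_press time = 4.5, y_ink = 8.
booklets enters the basis when its profit ≥ yᵀa₃ = 4.5·5 + 8·3 = 46.5.

46.5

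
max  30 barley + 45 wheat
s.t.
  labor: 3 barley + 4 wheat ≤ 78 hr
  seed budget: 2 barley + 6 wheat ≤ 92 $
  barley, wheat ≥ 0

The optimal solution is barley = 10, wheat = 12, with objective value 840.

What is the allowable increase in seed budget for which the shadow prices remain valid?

25

Binding constraints: labor, seed budget. The basis is B = [[3,4],[2,6]] with det 10.
Per unit increase in seed budget, x* moves by d = (-0.4, 0.3).
The basis stays optimal until barley reaches 0; allowable increase = 25 $.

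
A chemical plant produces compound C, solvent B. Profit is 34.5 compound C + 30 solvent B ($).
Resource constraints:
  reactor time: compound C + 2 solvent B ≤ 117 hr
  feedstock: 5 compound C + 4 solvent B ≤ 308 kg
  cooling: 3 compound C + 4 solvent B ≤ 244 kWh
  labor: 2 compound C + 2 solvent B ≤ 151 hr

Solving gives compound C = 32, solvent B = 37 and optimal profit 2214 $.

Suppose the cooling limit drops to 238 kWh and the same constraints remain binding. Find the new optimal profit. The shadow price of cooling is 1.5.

Δb = -6, so new z* = 2214 + (1.5)·(-6) = 2214 − 9 = 2205.

2205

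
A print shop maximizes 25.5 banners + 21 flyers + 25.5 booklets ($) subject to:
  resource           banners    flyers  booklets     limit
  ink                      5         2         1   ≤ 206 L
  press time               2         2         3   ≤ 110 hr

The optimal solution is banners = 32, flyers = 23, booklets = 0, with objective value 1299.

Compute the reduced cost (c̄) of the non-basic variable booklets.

At the optimum: ink uses 206 of 206 (binding); press time uses 110 of 110 (binding).
Dual feasibility on the basic columns requires 5·y_ink + 2·y_press time = 25.5, 2·y_ink + 2·y_press time = 21.
→ y_ink = 1.5 and y_press time = 9.
Reduced cost of booklets: c₃ − yᵀa₃ = 25.5 − (1.5·1 + 9·3) = 25.5 − 28.5 = -3.

-3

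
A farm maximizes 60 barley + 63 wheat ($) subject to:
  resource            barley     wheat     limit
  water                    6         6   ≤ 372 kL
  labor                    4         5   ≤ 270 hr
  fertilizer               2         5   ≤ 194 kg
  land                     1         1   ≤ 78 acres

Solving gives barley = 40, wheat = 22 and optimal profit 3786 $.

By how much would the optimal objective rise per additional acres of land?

0

Check each constraint at x*: water 372/372 (tight); labor 270/270 (tight); fertilizer 190/194 (slack 4); land 62/78 (slack 16).
By complementary slackness, y = 0 for the non-binding constraints.
The binding rows give the dual system: 6·y_water + 4·y_labor = 60 and 6·y_water + 5·y_labor = 63.
This yields shadow prices y_water = 8, y_labor = 3.
Shadow price of land = 0.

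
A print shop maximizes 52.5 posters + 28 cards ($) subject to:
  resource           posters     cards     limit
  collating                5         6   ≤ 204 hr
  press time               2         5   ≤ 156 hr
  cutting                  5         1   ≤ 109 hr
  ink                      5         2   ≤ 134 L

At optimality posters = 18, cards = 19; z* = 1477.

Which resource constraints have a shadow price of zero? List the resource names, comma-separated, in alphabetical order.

collating: 204/204 (binding)
press time: 131/156 (slack 25)
cutting: 109/109 (binding)
ink: 128/134 (slack 6)
By complementary slackness, a constraint with positive slack has shadow price 0 → ink, press time.

ink, press time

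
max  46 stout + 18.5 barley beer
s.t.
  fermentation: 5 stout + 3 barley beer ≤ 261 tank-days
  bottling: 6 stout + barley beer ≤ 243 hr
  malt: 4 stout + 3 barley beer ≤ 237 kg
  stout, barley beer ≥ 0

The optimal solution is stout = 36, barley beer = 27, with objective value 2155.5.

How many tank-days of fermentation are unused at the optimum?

fermentation used = 5·36 + 3·27 = 261; slack = 261 − 261 = 0.

0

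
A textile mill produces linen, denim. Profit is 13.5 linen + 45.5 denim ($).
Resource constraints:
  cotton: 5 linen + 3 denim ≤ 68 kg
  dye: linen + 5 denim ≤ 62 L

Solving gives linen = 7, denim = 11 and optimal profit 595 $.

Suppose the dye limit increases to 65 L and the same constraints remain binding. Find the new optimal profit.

620.5

At the optimum: cotton uses 68 of 68 (binding); dye uses 62 of 62 (binding).
Dual feasibility on the basic columns requires 5·y_cotton + 1·y_dye = 13.5, 3·y_cotton + 5·y_dye = 45.5.
Solving: y_cotton = 1, y_dye = 8.5.
Δz = y_dye·Δb = 8.5 × (3) = 25.5, so new z* = 595 + 25.5 = 620.5.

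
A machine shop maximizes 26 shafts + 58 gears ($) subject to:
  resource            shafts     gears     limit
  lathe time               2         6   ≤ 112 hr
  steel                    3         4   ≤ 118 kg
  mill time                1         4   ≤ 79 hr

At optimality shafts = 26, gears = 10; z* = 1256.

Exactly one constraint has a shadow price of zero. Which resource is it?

mill time

lathe time: 112/112 (binding)
steel: 118/118 (binding)
mill time: 66/79 (slack 13)
By complementary slackness, a constraint with positive slack has shadow price 0 → mill time.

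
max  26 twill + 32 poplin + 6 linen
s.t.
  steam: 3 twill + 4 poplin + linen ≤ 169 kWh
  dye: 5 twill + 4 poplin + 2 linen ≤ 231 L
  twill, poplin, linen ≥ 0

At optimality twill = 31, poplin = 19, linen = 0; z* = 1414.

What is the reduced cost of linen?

-3

At the optimum: steam uses 169 of 169 (binding); dye uses 231 of 231 (binding).
The binding rows give the dual system: 3·y_steam + 5·y_dye = 26 and 4·y_steam + 4·y_dye = 32.
This yields shadow prices y_steam = 7, y_dye = 1.
Reduced cost of linen: c₃ − yᵀa₃ = 6 − (7·1 + 1·2) = 6 − 9 = -3.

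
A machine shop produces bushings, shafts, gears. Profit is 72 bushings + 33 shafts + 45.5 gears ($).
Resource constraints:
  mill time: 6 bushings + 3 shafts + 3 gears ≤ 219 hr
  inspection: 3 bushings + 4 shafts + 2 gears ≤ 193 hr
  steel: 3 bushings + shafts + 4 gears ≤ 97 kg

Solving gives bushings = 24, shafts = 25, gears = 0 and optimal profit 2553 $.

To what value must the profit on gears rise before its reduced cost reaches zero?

At the optimum: mill time uses 219 of 219 (binding); inspection uses 172 of 193 (slack = 21); steel uses 97 of 97 (binding).
By complementary slackness, y = 0 for the non-binding constraint.
Dual feasibility on the basic columns requires 6·y_mill time + 3·y_steel = 72, 3·y_mill time + 1·y_steel = 33.
This yields shadow prices y_mill time = 9, y_steel = 6.
gears enters the basis when its profit ≥ yᵀa₃ = 9·3 + 6·4 = 51.

51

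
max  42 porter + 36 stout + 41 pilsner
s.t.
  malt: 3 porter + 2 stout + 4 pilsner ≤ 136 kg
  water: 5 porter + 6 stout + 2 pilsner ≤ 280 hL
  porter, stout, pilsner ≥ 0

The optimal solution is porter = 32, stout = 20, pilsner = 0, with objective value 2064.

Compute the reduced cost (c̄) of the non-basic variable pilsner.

Both malt and water are binding at x*.
Dual feasibility on the basic columns requires 3·y_malt + 5·y_water = 42, 2·y_malt + 6·y_water = 36.
This yields shadow prices y_malt = 9, y_water = 3.
Reduced cost of pilsner: c₃ − yᵀa₃ = 41 − (9·4 + 3·2) = 41 − 42 = -1.

-1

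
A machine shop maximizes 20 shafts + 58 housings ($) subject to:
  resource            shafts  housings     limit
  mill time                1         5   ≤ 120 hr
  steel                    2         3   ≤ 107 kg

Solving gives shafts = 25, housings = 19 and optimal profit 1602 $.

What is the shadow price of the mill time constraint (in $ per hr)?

At the optimum: mill time uses 120 of 120 (binding); steel uses 107 of 107 (binding).
The binding rows give the dual system: 1·y_mill time + 2·y_steel = 20 and 5·y_mill time + 3·y_steel = 58.
Solving: y_mill time = 8, y_steel = 6.
Shadow price of mill time = 8.

8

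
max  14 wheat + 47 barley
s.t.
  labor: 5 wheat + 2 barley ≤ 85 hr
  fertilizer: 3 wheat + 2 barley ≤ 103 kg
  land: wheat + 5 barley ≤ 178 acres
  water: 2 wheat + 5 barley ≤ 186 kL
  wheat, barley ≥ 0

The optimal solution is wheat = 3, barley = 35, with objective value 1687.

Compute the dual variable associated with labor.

Binding: labor and land. Non-binding: fertilizer (24 unused), water (5 unused).
Since fertilizer, water are not tight, their duals are 0.
From A_Bᵀ y = c: 5·y_labor + 1·y_land = 14; 2·y_labor + 5·y_land = 47.
This yields shadow prices y_labor = 1, y_land = 9.
Shadow price of labor = 1.

1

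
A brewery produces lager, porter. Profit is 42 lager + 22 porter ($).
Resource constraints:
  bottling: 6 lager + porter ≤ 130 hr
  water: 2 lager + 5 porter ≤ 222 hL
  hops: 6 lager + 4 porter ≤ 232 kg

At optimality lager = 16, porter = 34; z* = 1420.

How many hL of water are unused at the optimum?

20

water used = 2·16 + 5·34 = 202; slack = 222 − 202 = 20.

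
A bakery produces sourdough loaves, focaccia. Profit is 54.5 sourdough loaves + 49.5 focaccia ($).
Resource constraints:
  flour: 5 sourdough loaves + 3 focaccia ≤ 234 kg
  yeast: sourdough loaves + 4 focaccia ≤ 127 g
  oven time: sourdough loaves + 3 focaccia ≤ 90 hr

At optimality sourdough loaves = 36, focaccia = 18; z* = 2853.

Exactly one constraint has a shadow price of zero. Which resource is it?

yeast

flour: 234/234 (binding)
yeast: 108/127 (slack 19)
oven time: 90/90 (binding)
By complementary slackness, a constraint with positive slack has shadow price 0 → yeast.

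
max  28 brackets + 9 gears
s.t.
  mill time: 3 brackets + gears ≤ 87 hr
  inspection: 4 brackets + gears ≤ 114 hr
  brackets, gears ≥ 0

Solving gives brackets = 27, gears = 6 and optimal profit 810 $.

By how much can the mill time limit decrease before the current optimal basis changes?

1.5

Binding constraints: mill time, inspection. The basis is B = [[3,1],[4,1]] with det -1.
Per unit decrease in mill time, x* moves by d = (1, -4).
The basis stays optimal until gears reaches 0; allowable decrease = 1.5 hr.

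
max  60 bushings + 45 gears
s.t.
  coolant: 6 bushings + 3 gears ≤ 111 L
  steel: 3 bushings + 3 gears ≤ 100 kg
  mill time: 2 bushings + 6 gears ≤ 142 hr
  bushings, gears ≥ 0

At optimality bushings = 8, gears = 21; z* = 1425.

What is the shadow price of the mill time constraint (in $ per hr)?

Binding: coolant and mill time. Non-binding: steel (13 unused).
By complementary slackness, y = 0 for the non-binding constraint.
The binding rows give the dual system: 6·y_coolant + 2·y_mill time = 60 and 3·y_coolant + 6·y_mill time = 45.
This yields shadow prices y_coolant = 9, y_mill time = 3.
Shadow price of mill time = 3.

3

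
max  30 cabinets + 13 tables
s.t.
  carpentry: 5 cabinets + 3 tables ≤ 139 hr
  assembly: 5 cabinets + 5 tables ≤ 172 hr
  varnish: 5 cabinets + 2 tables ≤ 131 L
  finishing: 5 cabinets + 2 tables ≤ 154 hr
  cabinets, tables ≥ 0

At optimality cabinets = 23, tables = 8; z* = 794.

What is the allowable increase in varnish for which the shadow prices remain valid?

Binding constraints: carpentry, varnish. The basis is B = [[5,3],[5,2]] with det -5.
Per unit increase in varnish, x* moves by d = (0.6, -1).
The basis stays optimal until tables reaches 0; allowable increase = 8 L.

8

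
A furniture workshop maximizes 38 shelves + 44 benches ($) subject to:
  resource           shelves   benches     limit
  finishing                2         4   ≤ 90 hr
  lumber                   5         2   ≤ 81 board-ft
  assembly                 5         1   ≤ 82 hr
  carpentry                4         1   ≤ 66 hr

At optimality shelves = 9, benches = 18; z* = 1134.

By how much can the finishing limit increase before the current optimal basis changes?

72

Binding constraints: finishing, lumber. The basis is B = [[2,4],[5,2]] with det -16.
Per unit increase in finishing, x* moves by d = (-0.125, 0.3125).
The basis stays optimal until shelves reaches 0; allowable increase = 72 hr.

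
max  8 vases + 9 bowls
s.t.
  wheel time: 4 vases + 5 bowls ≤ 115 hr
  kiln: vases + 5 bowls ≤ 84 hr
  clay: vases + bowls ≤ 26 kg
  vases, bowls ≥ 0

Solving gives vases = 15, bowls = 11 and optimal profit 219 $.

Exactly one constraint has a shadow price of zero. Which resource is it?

wheel time: 115/115 (binding)
kiln: 70/84 (slack 14)
clay: 26/26 (binding)
By complementary slackness, a constraint with positive slack has shadow price 0 → kiln.

kiln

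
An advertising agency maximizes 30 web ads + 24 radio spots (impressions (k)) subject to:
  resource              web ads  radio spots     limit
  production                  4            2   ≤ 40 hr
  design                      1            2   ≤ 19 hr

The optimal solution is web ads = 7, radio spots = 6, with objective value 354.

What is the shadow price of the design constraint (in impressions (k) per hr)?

Check each constraint at x*: production 40/40 (tight); design 19/19 (tight).
Dual feasibility on the basic columns requires 4·y_production + 1·y_design = 30, 2·y_production + 2·y_design = 24.
Solving: y_production = 6, y_design = 6.
Shadow price of design = 6.

6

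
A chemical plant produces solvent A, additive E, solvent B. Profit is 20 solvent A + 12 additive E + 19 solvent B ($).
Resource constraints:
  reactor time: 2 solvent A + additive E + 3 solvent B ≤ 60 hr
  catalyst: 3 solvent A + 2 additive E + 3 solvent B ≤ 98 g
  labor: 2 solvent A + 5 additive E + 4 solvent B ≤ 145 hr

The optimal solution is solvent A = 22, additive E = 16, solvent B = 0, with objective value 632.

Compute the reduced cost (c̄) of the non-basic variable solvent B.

-5

Binding: reactor time and catalyst. Non-binding: labor (21 unused).
Since labor is not tight, its dual is 0.
Dual feasibility on the basic columns requires 2·y_reactor time + 3·y_catalyst = 20, 1·y_reactor time + 2·y_catalyst = 12.
→ y_reactor time = 4 and y_catalyst = 4.
Reduced cost of solvent B: c₃ − yᵀa₃ = 19 − (4·3 + 4·3) = 19 − 24 = -5.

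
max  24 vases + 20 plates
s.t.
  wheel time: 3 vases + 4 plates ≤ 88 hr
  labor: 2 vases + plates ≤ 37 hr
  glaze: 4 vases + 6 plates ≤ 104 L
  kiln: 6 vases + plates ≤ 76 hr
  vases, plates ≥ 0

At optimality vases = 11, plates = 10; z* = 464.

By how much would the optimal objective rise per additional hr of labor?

0

Check each constraint at x*: wheel time 73/88 (slack 15); labor 32/37 (slack 5); glaze 104/104 (tight); kiln 76/76 (tight).
Since wheel time, labor are not tight, their duals are 0.
The binding rows give the dual system: 4·y_glaze + 6·y_kiln = 24 and 6·y_glaze + 1·y_kiln = 20.
This yields shadow prices y_glaze = 3, y_kiln = 2.
Shadow price of labor = 0.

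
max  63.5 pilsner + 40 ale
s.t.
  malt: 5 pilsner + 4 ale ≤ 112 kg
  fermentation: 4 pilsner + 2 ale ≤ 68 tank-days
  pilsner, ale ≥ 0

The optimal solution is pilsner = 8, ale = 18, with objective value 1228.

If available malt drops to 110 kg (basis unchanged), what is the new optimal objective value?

At the optimum: malt uses 112 of 112 (binding); fermentation uses 68 of 68 (binding).
Dual feasibility on the basic columns requires 5·y_malt + 4·y_fermentation = 63.5, 4·y_malt + 2·y_fermentation = 40.
→ y_malt = 5.5 and y_fermentation = 9.
Δz = y_malt·Δb = 5.5 × (-2) = -11, so new z* = 1228 − 11 = 1217.

1217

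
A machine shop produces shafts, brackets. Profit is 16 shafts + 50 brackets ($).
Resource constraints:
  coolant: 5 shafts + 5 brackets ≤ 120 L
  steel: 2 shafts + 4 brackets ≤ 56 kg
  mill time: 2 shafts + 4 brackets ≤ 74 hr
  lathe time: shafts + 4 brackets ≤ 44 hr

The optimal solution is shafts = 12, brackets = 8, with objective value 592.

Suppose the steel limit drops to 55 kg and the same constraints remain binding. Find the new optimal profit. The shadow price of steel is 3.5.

588.5

Δb = -1, so new z* = 592 + (3.5)·(-1) = 592 − 3.5 = 588.5.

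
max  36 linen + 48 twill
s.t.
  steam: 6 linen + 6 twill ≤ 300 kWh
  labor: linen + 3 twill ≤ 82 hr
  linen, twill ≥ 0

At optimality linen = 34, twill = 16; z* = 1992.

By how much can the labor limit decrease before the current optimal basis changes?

32

Binding constraints: steam, labor. The basis is B = [[6,6],[1,3]] with det 12.
Per unit decrease in labor, x* moves by d = (0.5, -0.5).
The basis stays optimal until twill reaches 0; allowable decrease = 32 hr.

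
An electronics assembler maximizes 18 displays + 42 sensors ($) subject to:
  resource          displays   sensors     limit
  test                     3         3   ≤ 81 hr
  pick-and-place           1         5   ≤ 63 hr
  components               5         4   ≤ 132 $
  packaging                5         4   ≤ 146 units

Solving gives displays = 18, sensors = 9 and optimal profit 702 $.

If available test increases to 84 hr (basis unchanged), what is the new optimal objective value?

714

At the optimum: test uses 81 of 81 (binding); pick-and-place uses 63 of 63 (binding); components uses 126 of 132 (slack = 6); packaging uses 126 of 146 (slack = 20).
Since components, packaging are not tight, their duals are 0.
From A_Bᵀ y = c: 3·y_test + 1·y_pick-and-place = 18; 3·y_test + 5·y_pick-and-place = 42.
Solving: y_test = 4, y_pick-and-place = 6.
Δz = y_test·Δb = 4 × (3) = 12, so new z* = 702 + 12 = 714.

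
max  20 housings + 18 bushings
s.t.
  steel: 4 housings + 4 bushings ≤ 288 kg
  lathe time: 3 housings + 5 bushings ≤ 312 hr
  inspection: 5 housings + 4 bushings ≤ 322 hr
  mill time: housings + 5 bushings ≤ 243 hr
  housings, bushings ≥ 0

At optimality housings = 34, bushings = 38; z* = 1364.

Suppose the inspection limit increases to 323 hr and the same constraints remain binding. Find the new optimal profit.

1366

At the optimum: steel uses 288 of 288 (binding); lathe time uses 292 of 312 (slack = 20); inspection uses 322 of 322 (binding); mill time uses 224 of 243 (slack = 19).
Since lathe time, mill time are not tight, their duals are 0.
From A_Bᵀ y = c: 4·y_steel + 5·y_inspection = 20; 4·y_steel + 4·y_inspection = 18.
→ y_steel = 2.5 and y_inspection = 2.
Δz = y_inspection·Δb = 2 × (1) = 2, so new z* = 1364 + 2 = 1366.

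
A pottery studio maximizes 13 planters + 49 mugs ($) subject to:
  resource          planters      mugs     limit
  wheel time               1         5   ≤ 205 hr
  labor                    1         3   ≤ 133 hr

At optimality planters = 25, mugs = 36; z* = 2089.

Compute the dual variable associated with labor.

Check each constraint at x*: wheel time 205/205 (tight); labor 133/133 (tight).
Dual feasibility on the basic columns requires 1·y_wheel time + 1·y_labor = 13, 5·y_wheel time + 3·y_labor = 49.
Solving: y_wheel time = 5, y_labor = 8.
Shadow price of labor = 8.

8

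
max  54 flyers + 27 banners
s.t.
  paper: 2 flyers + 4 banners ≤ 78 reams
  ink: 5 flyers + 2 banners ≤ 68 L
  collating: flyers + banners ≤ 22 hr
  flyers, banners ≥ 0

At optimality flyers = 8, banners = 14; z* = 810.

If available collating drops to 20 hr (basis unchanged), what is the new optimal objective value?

792

Check each constraint at x*: paper 72/78 (slack 6); ink 68/68 (tight); collating 22/22 (tight).
Since paper is not tight, its dual is 0.
The binding rows give the dual system: 5·y_ink + 1·y_collating = 54 and 2·y_ink + 1·y_collating = 27.
→ y_ink = 9 and y_collating = 9.
Δz = y_collating·Δb = 9 × (-2) = -18, so new z* = 810 − 18 = 792.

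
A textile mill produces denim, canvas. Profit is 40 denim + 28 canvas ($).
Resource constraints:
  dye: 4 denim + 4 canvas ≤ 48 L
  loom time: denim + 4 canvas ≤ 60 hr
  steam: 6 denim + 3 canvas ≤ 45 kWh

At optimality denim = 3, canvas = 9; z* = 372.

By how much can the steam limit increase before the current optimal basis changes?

Binding constraints: dye, steam. The basis is B = [[4,4],[6,3]] with det -12.
Per unit increase in steam, x* moves by d = (0.3333, -0.3333).
The basis stays optimal until canvas reaches 0; allowable increase = 27 kWh.

27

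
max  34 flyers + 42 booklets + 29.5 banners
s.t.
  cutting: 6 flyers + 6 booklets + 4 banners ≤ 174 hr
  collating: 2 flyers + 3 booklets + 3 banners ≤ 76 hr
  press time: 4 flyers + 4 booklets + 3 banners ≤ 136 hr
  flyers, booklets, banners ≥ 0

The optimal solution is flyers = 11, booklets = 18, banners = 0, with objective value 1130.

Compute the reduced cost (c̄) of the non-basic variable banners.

-6.5

Binding: cutting and collating. Non-binding: press time (20 unused).
By complementary slackness, y = 0 for the non-binding constraint.
From A_Bᵀ y = c: 6·y_cutting + 2·y_collating = 34; 6·y_cutting + 3·y_collating = 42.
→ y_cutting = 3 and y_collating = 8.
Reduced cost of banners: c₃ − yᵀa₃ = 29.5 − (3·4 + 8·3) = 29.5 − 36 = -6.5.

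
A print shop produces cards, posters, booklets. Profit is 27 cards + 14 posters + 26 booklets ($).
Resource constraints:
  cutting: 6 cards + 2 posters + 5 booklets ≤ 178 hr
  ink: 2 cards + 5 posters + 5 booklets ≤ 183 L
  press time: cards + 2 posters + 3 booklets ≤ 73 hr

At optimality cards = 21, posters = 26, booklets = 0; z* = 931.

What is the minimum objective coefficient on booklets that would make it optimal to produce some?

Check each constraint at x*: cutting 178/178 (tight); ink 172/183 (slack 11); press time 73/73 (tight).
By complementary slackness, y = 0 for the non-binding constraint.
Dual feasibility on the basic columns requires 6·y_cutting + 1·y_press time = 27, 2·y_cutting + 2·y_press time = 14.
Solving: y_cutting = 4, y_press time = 3.
booklets enters the basis when its profit ≥ yᵀa₃ = 4·5 + 3·3 = 29.

29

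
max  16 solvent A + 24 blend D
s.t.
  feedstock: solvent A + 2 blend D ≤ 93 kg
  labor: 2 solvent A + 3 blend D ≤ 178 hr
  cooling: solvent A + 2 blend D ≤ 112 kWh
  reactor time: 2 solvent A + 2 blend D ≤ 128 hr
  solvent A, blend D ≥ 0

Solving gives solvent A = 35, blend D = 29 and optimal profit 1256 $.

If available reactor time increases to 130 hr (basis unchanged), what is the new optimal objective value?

1264

At the optimum: feedstock uses 93 of 93 (binding); labor uses 157 of 178 (slack = 21); cooling uses 93 of 112 (slack = 19); reactor time uses 128 of 128 (binding).
By complementary slackness, y = 0 for the non-binding constraints.
Dual feasibility on the basic columns requires 1·y_feedstock + 2·y_reactor time = 16, 2·y_feedstock + 2·y_reactor time = 24.
→ y_feedstock = 8 and y_reactor time = 4.
Δz = y_reactor time·Δb = 4 × (2) = 8, so new z* = 1256 + 8 = 1264.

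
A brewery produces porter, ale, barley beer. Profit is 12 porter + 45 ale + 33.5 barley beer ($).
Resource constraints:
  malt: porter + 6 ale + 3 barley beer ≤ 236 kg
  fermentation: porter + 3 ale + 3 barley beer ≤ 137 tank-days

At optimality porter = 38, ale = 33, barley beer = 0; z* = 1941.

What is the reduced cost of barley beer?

-2.5

Check each constraint at x*: malt 236/236 (tight); fermentation 137/137 (tight).
From A_Bᵀ y = c: 1·y_malt + 1·y_fermentation = 12; 6·y_malt + 3·y_fermentation = 45.
→ y_malt = 3 and y_fermentation = 9.
Reduced cost of barley beer: c₃ − yᵀa₃ = 33.5 − (3·3 + 9·3) = 33.5 − 36 = -2.5.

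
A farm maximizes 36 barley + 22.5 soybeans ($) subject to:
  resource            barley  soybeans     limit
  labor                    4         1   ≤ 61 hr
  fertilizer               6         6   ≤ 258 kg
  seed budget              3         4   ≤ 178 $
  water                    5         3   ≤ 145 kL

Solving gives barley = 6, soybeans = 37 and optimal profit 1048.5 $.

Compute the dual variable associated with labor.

At the optimum: labor uses 61 of 61 (binding); fertilizer uses 258 of 258 (binding); seed budget uses 166 of 178 (slack = 12); water uses 141 of 145 (slack = 4).
Since seed budget, water are not tight, their duals are 0.
Dual feasibility on the basic columns requires 4·y_labor + 6·y_fertilizer = 36, 1·y_labor + 6·y_fertilizer = 22.5.
This yields shadow prices y_labor = 4.5, y_fertilizer = 3.
Shadow price of labor = 4.5.

4.5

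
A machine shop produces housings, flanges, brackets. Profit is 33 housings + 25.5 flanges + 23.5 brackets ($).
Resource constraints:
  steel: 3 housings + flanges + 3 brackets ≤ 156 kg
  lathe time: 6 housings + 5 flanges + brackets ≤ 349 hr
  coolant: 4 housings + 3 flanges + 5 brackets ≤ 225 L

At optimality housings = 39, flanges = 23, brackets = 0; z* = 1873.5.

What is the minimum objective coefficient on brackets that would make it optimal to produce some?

Binding: lathe time and coolant. Non-binding: steel (16 unused).
Since steel is not tight, its dual is 0.
The binding rows give the dual system: 6·y_lathe time + 4·y_coolant = 33 and 5·y_lathe time + 3·y_coolant = 25.5.
Solving: y_lathe time = 1.5, y_coolant = 6.
brackets enters the basis when its profit ≥ yᵀa₃ = 1.5·1 + 6·5 = 31.5.

31.5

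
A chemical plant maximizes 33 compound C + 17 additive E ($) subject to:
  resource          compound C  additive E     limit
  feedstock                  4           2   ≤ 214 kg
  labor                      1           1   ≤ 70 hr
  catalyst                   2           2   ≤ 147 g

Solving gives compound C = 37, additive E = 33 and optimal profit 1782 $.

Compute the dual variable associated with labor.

Check each constraint at x*: feedstock 214/214 (tight); labor 70/70 (tight); catalyst 140/147 (slack 7).
By complementary slackness, y = 0 for the non-binding constraint.
Dual feasibility on the basic columns requires 4·y_feedstock + 1·y_labor = 33, 2·y_feedstock + 1·y_labor = 17.
→ y_feedstock = 8 and y_labor = 1.
Shadow price of labor = 1.

1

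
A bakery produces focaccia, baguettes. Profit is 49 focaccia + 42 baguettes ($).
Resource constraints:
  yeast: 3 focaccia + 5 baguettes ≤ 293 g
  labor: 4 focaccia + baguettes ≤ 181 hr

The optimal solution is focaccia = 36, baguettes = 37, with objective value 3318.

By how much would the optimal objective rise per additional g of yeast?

7

At the optimum: yeast uses 293 of 293 (binding); labor uses 181 of 181 (binding).
From A_Bᵀ y = c: 3·y_yeast + 4·y_labor = 49; 5·y_yeast + 1·y_labor = 42.
This yields shadow prices y_yeast = 7, y_labor = 7.
Shadow price of yeast = 7.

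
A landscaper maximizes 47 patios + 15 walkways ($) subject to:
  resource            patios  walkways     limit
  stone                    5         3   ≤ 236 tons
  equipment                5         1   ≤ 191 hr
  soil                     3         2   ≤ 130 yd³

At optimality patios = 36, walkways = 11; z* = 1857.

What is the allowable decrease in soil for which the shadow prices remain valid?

15.4

Binding constraints: equipment, soil. The basis is B = [[5,1],[3,2]] with det 7.
Per unit decrease in soil, x* moves by d = (0.1429, -0.7143).
The basis stays optimal until walkways reaches 0; allowable decrease = 15.4 yd³.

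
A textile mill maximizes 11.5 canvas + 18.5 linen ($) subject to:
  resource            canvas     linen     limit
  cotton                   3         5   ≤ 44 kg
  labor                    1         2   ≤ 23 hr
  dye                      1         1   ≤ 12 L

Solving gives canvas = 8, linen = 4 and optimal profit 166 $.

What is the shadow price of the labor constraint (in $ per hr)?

0

Check each constraint at x*: cotton 44/44 (tight); labor 16/23 (slack 7); dye 12/12 (tight).
By complementary slackness, y = 0 for the non-binding constraint.
Dual feasibility on the basic columns requires 3·y_cotton + 1·y_dye = 11.5, 5·y_cotton + 1·y_dye = 18.5.
This yields shadow prices y_cotton = 3.5, y_dye = 1.
Shadow price of labor = 0.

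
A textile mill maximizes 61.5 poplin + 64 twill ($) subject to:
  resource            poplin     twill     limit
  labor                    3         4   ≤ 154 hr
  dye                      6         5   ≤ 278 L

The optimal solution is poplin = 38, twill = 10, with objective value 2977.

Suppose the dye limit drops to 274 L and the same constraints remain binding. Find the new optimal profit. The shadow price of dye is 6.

Δb = -4, so new z* = 2977 + (6)·(-4) = 2977 − 24 = 2953.

2953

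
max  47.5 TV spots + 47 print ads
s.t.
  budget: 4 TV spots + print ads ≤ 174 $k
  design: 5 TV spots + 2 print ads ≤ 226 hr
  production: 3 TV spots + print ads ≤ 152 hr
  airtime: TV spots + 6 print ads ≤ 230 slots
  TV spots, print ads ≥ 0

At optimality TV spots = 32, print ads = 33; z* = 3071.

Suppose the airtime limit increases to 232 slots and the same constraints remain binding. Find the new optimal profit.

3081

Binding: design and airtime. Non-binding: budget (13 unused), production (23 unused).
Slack constraints have shadow price 0 (complementary slackness).
Dual feasibility on the basic columns requires 5·y_design + 1·y_airtime = 47.5, 2·y_design + 6·y_airtime = 47.
→ y_design = 8.5 and y_airtime = 5.
Δz = y_airtime·Δb = 5 × (2) = 10, so new z* = 3071 + 10 = 3081.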